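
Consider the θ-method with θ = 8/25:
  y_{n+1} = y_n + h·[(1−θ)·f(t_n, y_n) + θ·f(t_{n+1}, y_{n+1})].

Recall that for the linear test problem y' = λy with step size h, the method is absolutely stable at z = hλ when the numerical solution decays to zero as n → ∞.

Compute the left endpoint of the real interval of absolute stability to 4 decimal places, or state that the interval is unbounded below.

z* = -5.5556.

On y'=λy, z=hλ:
  y_{n+1} = y_n + z·[17/25·y_n + 8/25·y_{n+1}] ⇒ (1 − 8/25z)y_{n+1} = (1 + 17/25z)y_n
  so R(z) = (1 + 17/25z)/(1 − 8/25z).

Solve |R(x)|<1 on ℝ⁻.
x=-1.78: |R|=0.1340
R=−1: 1+17/25x = −1+8/25x ⇒ -9/25x=2 ⇒ x=2/(-9/25)=-5.5556
Confirm numerically:
  x=-5.154: |R|=0.94543 <1
  x=-2.886: |R|=0.50037 <1
  x=-2.796: |R|=0.47568 <1
  x=-5.847: |R|=1.03654 >1
  x=-5.750: |R|=1.02465 >1
Stable set (-5.5556, 0).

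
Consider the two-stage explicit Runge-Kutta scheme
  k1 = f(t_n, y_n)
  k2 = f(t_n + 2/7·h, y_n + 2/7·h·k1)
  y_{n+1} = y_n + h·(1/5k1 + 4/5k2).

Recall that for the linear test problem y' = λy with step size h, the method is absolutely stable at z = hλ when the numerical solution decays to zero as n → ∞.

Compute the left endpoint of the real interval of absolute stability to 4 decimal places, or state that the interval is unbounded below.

z* = -4.3750.

On y'=λy, z=hλ:
  k1=λy_n ⇒ h·k1=z·y_n;  k2=λ(1+2/7z)y_n ⇒ h·k2=z(1+2/7z)y_n
  y_{n+1}/y_n = 1 + 1/5z + 4/5z(1+2/7z) = 1 + z + 8/35z²
  R(z) = 1 + z + 8/35z².

Boundary: |R(x)|=1, x<0.
x=-0.64: |R|=0.4536
R=1: x+8/35x²=0 ⇒ x=−35/8=-4.3750; min R=1−1/(4·8/35)=-0.0938>−1
Confirm numerically:
  x=-4.235: |R|=0.86448 <1
  x=-3.381: |R|=0.23184 <1
  x=-3.033: |R|=0.06965 <1
  x=-2.050: |R|=0.08943 <1
  x=-4.899: |R|=1.58676 >1
  x=-4.482: |R|=1.10962 >1
Stable set (-4.3750, 0).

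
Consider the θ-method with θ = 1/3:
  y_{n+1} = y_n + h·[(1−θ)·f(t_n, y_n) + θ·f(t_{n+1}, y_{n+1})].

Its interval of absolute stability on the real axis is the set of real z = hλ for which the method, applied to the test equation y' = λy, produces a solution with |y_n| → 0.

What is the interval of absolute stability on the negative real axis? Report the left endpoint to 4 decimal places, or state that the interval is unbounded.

With y'=λy (z=hλ):
  y_{n+1} = y_n + z·[2/3·y_n + 1/3·y_{n+1}] ⇒ (1 − 1/3z)y_{n+1} = (1 + 2/3z)y_n
  Hence R(z) = (1 + 2/3z)/(1 − 1/3z).

Solve |R(x)|<1 on ℝ⁻.
x=-1.12: |R|=0.1845
R=−1: 1+2/3x = −1+1/3x ⇒ -1/3x=2 ⇒ x=2/(-1/3)=-6.0000
Confirm numerically:
  x=-4.706: |R|=0.83208 <1
  x=-4.634: |R|=0.82106 <1
  x=-4.231: |R|=0.75536 <1
  x=-2.869: |R|=0.46652 <1
  x=-6.531: |R|=1.05571 >1
  x=-6.385: |R|=1.04102 >1
  x=-6.123: |R|=1.01348 >1
Stable set (-6.0000, 0).

(-6.0000, 0).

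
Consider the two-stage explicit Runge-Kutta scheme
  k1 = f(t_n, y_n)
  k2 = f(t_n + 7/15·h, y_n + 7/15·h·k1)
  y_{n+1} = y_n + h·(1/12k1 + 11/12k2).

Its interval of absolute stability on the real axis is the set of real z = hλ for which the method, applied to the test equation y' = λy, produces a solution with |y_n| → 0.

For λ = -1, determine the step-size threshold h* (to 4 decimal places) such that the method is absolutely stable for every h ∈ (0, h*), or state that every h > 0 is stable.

With y'=λy (z=hλ):
  k1=λy_n ⇒ h·k1=z·y_n;  k2=λ(1+7/15z)y_n ⇒ h·k2=z(1+7/15z)y_n
  y_{n+1}/y_n = 1 + 1/12z + 11/12z(1+7/15z) = 1 + z + 77/180z²
  Hence R(z) = 1 + z + 77/180z².

Find x<0 with |R(x)|<1.
x=-0.42: |R|=0.6555
R=1: x+77/180x²=0 ⇒ x=−180/77=-2.3377; min R=1−1/(4·77/180)=0.4156>−1
Confirm numerically:
  x=-2.285: |R|=0.94852 <1
  x=-2.199: |R|=0.86956 <1
  x=-1.656: |R|=0.51711 <1
  x=-1.198: |R|=0.41595 <1
  x=-2.893: |R|=1.68726 >1
  x=-2.720: |R|=1.44487 >1
  x=-2.710: |R|=1.43164 >1
Stable set (-2.3377, 0).

(-2.3377,0); λ=-1 ⇒ h* = (180/77)/1 = 2.3377.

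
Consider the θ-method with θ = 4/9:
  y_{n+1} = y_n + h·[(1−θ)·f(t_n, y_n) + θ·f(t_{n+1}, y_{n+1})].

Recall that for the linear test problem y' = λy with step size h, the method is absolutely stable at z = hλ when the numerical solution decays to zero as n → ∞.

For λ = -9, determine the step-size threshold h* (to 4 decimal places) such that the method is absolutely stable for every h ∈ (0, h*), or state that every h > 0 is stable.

On y'=λy, z=hλ:
  y_{n+1} = y_n + z·[5/9·y_n + 4/9·y_{n+1}] ⇒ (1 − 4/9z)y_{n+1} = (1 + 5/9z)y_n
  ⇒ R(z) = (1 + 5/9z)/(1 − 4/9z).

Find x<0 with |R(x)|<1.
x=-1.13: |R|=0.2478
R=−1: 1+5/9x = −1+4/9x ⇒ -1/9x=2 ⇒ x=2/(-1/9)=-18.0000
Confirm numerically:
  x=-16.965: |R|=0.98653 <1
  x=-14.457: |R|=0.94698 <1
  x=-9.307: |R|=0.81195 <1
  x=-18.289: |R|=1.00352 >1
  x=-18.123: |R|=1.00151 >1
Stable set (-18.0000, 0).

(-18.0000,0); λ=-9 ⇒ h* = (18)/9 = 2.0000.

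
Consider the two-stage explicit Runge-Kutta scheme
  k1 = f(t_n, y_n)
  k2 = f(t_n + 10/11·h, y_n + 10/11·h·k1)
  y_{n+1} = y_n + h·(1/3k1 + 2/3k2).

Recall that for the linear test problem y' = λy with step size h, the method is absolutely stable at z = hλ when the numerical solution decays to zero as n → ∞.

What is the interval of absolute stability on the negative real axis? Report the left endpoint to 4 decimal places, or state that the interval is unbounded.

On y'=λy, z=hλ:
  k1=λy_n ⇒ h·k1=z·y_n;  k2=λ(1+10/11z)y_n ⇒ h·k2=z(1+10/11z)y_n
  y_{n+1}/y_n = 1 + 1/3z + 2/3z(1+10/11z) = 1 + z + 20/33z²
  so R(z) = 1 + z + 20/33z².

Need |R(x)|<1, x<0.
x=-0.71: |R|=0.5955
R=1: x+20/33x²=0 ⇒ x=−33/20=-1.6500; min R=1−1/(4·20/33)=0.5875>−1
Confirm numerically:
  x=-1.378: |R|=0.77284 <1
  x=-1.098: |R|=0.63267 <1
  x=-1.067: |R|=0.62299 <1
  x=-2.234: |R|=1.79070 >1
  x=-2.034: |R|=1.47337 >1
  x=-1.957: |R|=1.36412 >1
Stable set (-1.6500, 0).

(-1.6500, 0).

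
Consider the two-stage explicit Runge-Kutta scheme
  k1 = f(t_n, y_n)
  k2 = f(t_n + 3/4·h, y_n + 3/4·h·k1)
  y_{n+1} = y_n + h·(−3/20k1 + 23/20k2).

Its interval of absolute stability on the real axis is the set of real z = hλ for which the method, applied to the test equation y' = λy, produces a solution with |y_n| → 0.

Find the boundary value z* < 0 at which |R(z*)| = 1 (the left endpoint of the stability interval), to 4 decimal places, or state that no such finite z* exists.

Test eqn y'=λy, z=hλ:
  k1=λy_n ⇒ h·k1=z·y_n;  k2=λ(1+3/4z)y_n ⇒ h·k2=z(1+3/4z)y_n
  y_{n+1}/y_n = 1 − 3/20z + 23/20z(1+3/4z) = 1 + z + 69/80z²
  ⇒ R(z) = 1 + z + 69/80z².

Boundary: |R(x)|=1, x<0.
x=-0.83: |R|=0.7642
R=1: x+69/80x²=0 ⇒ x=−80/69=-1.1594; min R=1−1/(4·69/80)=0.7101>−1
Confirm numerically:
  x=-1.016: |R|=0.87432 <1
  x=-0.574: |R|=0.71017 <1
  x=-0.491: |R|=0.71693 <1
  x=-1.745: |R|=1.88133 >1
  x=-1.319: |R|=1.18154 >1
  x=-1.297: |R|=1.15391 >1
Stable set (-1.1594, 0).

left endpoint -1.1594.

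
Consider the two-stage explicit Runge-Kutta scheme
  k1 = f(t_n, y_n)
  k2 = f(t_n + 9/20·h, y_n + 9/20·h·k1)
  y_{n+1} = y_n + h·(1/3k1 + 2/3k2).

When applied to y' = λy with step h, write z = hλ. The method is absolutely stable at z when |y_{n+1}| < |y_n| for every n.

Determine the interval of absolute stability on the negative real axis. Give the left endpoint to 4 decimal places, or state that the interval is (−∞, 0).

Set f=λy, z=hλ:
  k1=λy_n ⇒ h·k1=z·y_n;  k2=λ(1+9/20z)y_n ⇒ h·k2=z(1+9/20z)y_n
  y_{n+1}/y_n = 1 + 1/3z + 2/3z(1+9/20z) = 1 + z + 3/10z²
  R(z) = 1 + z + 3/10z².

Boundary: |R(x)|=1, x<0.
x=-0.73: |R|=0.4299
R=1: x+3/10x²=0 ⇒ x=−10/3=-3.3333; min R=1−1/(4·3/10)=0.1667>−1
Confirm numerically:
  x=-2.477: |R|=0.36366 <1
  x=-2.376: |R|=0.31761 <1
  x=-2.219: |R|=0.25819 <1
  x=-2.092: |R|=0.22094 <1
  x=-3.702: |R|=1.40944 >1
  x=-3.452: |R|=1.12289 >1
So |R|<1 on (-3.3333, 0).

z∈(-3.3333,0).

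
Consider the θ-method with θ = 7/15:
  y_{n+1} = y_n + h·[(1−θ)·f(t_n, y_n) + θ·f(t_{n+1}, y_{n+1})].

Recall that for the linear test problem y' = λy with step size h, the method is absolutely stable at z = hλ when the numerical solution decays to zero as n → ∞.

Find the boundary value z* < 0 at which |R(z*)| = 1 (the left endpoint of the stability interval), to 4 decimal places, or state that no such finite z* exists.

z* = -30.0000.

Set f=λy, z=hλ:
  y_{n+1} = y_n + z·[8/15·y_n + 7/15·y_{n+1}] ⇒ (1 − 7/15z)y_{n+1} = (1 + 8/15z)y_n
  ⇒ R(z) = (1 + 8/15z)/(1 − 7/15z).

Find x<0 with |R(x)|<1.
x=-1.73: |R|=0.0428
R=−1: 1+8/15x = −1+7/15x ⇒ -1/15x=2 ⇒ x=2/(-1/15)=-30.0000
Confirm numerically:
  x=-28.331: |R|=0.99218 <1
  x=-25.340: |R|=0.97578 <1
  x=-25.044: |R|=0.97396 <1
  x=-24.126: |R|=0.96806 <1
  x=-30.458: |R|=1.00201 >1
  x=-30.311: |R|=1.00137 >1
So |R|<1 on (-30.0000, 0).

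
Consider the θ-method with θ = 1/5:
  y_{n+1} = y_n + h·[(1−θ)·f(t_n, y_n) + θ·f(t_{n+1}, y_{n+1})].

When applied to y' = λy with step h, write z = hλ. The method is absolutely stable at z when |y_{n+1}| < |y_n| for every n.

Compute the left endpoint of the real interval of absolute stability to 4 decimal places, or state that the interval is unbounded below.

left endpoint -3.3333.

Test eqn y'=λy, z=hλ:
  y_{n+1} = y_n + z·[4/5·y_n + 1/5·y_{n+1}] ⇒ (1 − 1/5z)y_{n+1} = (1 + 4/5z)y_n
  ⇒ R(z) = (1 + 4/5z)/(1 − 1/5z).

Solve |R(x)|<1 on ℝ⁻.
x=-1.78: |R|=0.3127
R=−1: 1+4/5x = −1+1/5x ⇒ -3/5x=2 ⇒ x=2/(-3/5)=-3.3333
Confirm numerically:
  x=-2.145: |R|=0.50105 <1
  x=-1.744: |R|=0.29300 <1
  x=-1.501: |R|=0.15444 <1
  x=-3.839: |R|=1.17163 >1
  x=-3.448: |R|=1.04072 >1
Interval (-3.3333, 0).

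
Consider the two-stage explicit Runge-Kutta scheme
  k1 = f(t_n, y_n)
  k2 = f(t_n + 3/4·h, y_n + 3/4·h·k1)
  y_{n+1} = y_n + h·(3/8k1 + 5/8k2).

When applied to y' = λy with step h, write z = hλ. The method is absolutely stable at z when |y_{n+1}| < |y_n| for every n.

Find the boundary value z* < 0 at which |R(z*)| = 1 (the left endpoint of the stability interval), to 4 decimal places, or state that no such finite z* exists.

z* = -2.1333.

Set f=λy, z=hλ:
  k1=λy_n ⇒ h·k1=z·y_n;  k2=λ(1+3/4z)y_n ⇒ h·k2=z(1+3/4z)y_n
  y_{n+1}/y_n = 1 + 3/8z + 5/8z(1+3/4z) = 1 + z + 15/32z²
  so R(z) = 1 + z + 15/32z².

Solve |R(x)|<1 on ℝ⁻.
x=-0.75: |R|=0.5137
R=1: x+15/32x²=0 ⇒ x=−32/15=-2.1333; min R=1−1/(4·15/32)=0.4667>−1
Confirm numerically:
  x=-1.652: |R|=0.62727 <1
  x=-1.186: |R|=0.47334 <1
  x=-1.025: |R|=0.46748 <1
  x=-2.634: |R|=1.61817 >1
  x=-2.418: |R|=1.32265 >1
  x=-2.293: |R|=1.17162 >1
So |R|<1 on (-2.1333, 0).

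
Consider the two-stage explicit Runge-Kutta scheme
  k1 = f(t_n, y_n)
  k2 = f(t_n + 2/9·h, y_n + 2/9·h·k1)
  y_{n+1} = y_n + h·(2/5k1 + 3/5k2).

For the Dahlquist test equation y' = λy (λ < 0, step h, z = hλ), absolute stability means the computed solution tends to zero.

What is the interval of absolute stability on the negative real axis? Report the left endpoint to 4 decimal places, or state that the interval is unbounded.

z∈(-7.5000,0).

On y'=λy, z=hλ:
  k1=λy_n ⇒ h·k1=z·y_n;  k2=λ(1+2/9z)y_n ⇒ h·k2=z(1+2/9z)y_n
  y_{n+1}/y_n = 1 + 2/5z + 3/5z(1+2/9z) = 1 + z + 2/15z²
  Hence R(z) = 1 + z + 2/15z².

Find x<0 with |R(x)|<1.
x=-0.68: |R|=0.3817
R=1: x+2/15x²=0 ⇒ x=−15/2=-7.5000; min R=1−1/(4·2/15)=-0.8750>−1
Confirm numerically:
  x=-7.241: |R|=0.74994 <1
  x=-5.510: |R|=0.46199 <1
  x=-3.604: |R|=0.87216 <1
  x=-3.141: |R|=0.82555 <1
  x=-7.952: |R|=1.47924 >1
  x=-7.799: |R|=1.31092 >1
  x=-7.678: |R|=1.18222 >1
Stable set (-7.5000, 0).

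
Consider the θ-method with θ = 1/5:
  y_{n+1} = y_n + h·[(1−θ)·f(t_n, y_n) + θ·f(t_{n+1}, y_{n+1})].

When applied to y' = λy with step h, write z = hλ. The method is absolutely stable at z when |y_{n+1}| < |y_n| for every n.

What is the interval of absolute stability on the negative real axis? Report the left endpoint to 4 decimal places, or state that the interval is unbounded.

Set f=λy, z=hλ:
  y_{n+1} = y_n + z·[4/5·y_n + 1/5·y_{n+1}] ⇒ (1 − 1/5z)y_{n+1} = (1 + 4/5z)y_n
  R(z) = (1 + 4/5z)/(1 − 1/5z).

Find x<0 with |R(x)|<1.
x=-1.43: |R|=0.1120
R=−1: 1+4/5x = −1+1/5x ⇒ -3/5x=2 ⇒ x=2/(-3/5)=-3.3333
Confirm numerically:
  x=-3.193: |R|=0.94861 <1
  x=-2.429: |R|=0.63481 <1
  x=-2.296: |R|=0.57346 <1
  x=-1.773: |R|=0.30887 <1
  x=-3.896: |R|=1.18975 >1
  x=-3.719: |R|=1.13270 >1
  x=-3.539: |R|=1.07226 >1
Stable set (-3.3333, 0).

(-3.3333, 0).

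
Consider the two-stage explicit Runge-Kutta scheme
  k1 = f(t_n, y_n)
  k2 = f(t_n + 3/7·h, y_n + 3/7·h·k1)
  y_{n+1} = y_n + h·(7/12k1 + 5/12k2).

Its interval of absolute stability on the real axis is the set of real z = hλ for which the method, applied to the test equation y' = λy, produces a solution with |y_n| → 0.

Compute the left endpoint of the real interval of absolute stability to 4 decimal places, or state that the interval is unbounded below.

left endpoint -5.6000.

With y'=λy (z=hλ):
  k1=λy_n ⇒ h·k1=z·y_n;  k2=λ(1+3/7z)y_n ⇒ h·k2=z(1+3/7z)y_n
  y_{n+1}/y_n = 1 + 7/12z + 5/12z(1+3/7z) = 1 + z + 5/28z²
  Hence R(z) = 1 + z + 5/28z².

Boundary: |R(x)|=1, x<0.
x=-1.51: |R|=0.1028
R=1: x+5/28x²=0 ⇒ x=−28/5=-5.6000; min R=1−1/(4·5/28)=-0.4000>−1
Confirm numerically:
  x=-4.692: |R|=0.23923 <1
  x=-3.869: |R|=0.19594 <1
  x=-2.951: |R|=0.39593 <1
  x=-2.866: |R|=0.39922 <1
  x=-6.125: |R|=1.57422 >1
  x=-5.889: |R|=1.30391 >1
  x=-5.745: |R|=1.14875 >1
Stable set (-5.6000, 0).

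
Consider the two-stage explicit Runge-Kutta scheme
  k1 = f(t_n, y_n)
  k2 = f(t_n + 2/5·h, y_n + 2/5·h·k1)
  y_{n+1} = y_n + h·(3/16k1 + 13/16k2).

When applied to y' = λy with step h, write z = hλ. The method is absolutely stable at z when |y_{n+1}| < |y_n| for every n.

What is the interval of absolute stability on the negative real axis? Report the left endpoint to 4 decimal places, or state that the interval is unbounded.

With y'=λy (z=hλ):
  k1=λy_n ⇒ h·k1=z·y_n;  k2=λ(1+2/5z)y_n ⇒ h·k2=z(1+2/5z)y_n
  y_{n+1}/y_n = 1 + 3/16z + 13/16z(1+2/5z) = 1 + z + 13/40z²
  so R(z) = 1 + z + 13/40z².

Need |R(x)|<1, x<0.
x=-0.51: |R|=0.5745
R=1: x+13/40x²=0 ⇒ x=−40/13=-3.0769; min R=1−1/(4·13/40)=0.2308>−1
Confirm numerically:
  x=-2.655: |R|=0.63593 <1
  x=-2.067: |R|=0.32156 <1
  x=-1.555: |R|=0.23086 <1
  x=-3.166: |R|=1.09166 >1
  x=-3.147: |R|=1.07167 >1
Interval (-3.0769, 0).

(-3.0769, 0).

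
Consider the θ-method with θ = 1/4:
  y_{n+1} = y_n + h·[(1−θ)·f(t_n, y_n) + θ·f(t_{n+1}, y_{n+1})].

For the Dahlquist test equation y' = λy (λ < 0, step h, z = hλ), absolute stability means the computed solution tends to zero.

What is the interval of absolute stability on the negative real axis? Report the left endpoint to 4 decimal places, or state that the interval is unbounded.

z∈(-4.0000,0).

With y'=λy (z=hλ):
  y_{n+1} = y_n + z·[3/4·y_n + 1/4·y_{n+1}] ⇒ (1 − 1/4z)y_{n+1} = (1 + 3/4z)y_n
  R(z) = (1 + 3/4z)/(1 − 1/4z).

Boundary: |R(x)|=1, x<0.
x=-1.34: |R|=0.0037
R=−1: 1+3/4x = −1+1/4x ⇒ -1/2x=2 ⇒ x=2/(-1/2)=-4.0000
Confirm numerically:
  x=-2.494: |R|=0.53619 <1
  x=-1.992: |R|=0.32977 <1
  x=-1.700: |R|=0.19298 <1
  x=-4.047: |R|=1.01168 >1
  x=-4.023: |R|=1.00573 >1
Stable set (-4.0000, 0).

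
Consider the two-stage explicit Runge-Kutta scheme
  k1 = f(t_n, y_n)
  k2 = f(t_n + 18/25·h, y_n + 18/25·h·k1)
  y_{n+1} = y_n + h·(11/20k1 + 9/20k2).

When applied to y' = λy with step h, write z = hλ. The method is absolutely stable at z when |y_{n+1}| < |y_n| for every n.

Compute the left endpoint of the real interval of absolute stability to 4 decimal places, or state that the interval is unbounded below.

Set f=λy, z=hλ:
  k1=λy_n ⇒ h·k1=z·y_n;  k2=λ(1+18/25z)y_n ⇒ h·k2=z(1+18/25z)y_n
  y_{n+1}/y_n = 1 + 11/20z + 9/20z(1+18/25z) = 1 + z + 81/250z²
  ⇒ R(z) = 1 + z + 81/250z².

Need |R(x)|<1, x<0.
x=-0.86: |R|=0.3796
R=1: x+81/250x²=0 ⇒ x=−250/81=-3.0864; min R=1−1/(4·81/250)=0.2284>−1
Confirm numerically:
  x=-2.884: |R|=0.81086 <1
  x=-2.132: |R|=0.34072 <1
  x=-1.450: |R|=0.23121 <1
  x=-3.654: |R|=1.67196 >1
  x=-3.507: |R|=1.47789 >1
Interval (-3.0864, 0).

z* = -3.0864.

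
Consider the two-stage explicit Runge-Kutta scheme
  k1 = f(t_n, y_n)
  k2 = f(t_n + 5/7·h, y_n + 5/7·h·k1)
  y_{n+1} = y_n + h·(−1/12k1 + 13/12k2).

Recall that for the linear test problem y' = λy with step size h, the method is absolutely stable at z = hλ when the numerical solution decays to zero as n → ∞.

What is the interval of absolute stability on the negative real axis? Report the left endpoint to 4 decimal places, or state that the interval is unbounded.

z∈(-1.2923,0).

Test eqn y'=λy, z=hλ:
  k1=λy_n ⇒ h·k1=z·y_n;  k2=λ(1+5/7z)y_n ⇒ h·k2=z(1+5/7z)y_n
  y_{n+1}/y_n = 1 − 1/12z + 13/12z(1+5/7z) = 1 + z + 65/84z²
  ⇒ R(z) = 1 + z + 65/84z².

Solve |R(x)|<1 on ℝ⁻.
x=-1.06: |R|=0.8095
R=1: x+65/84x²=0 ⇒ x=−84/65=-1.2923; min R=1−1/(4·65/84)=0.6769>−1
Confirm numerically:
  x=-0.769: |R|=0.68860 <1
  x=-0.760: |R|=0.68695 <1
  x=-0.693: |R|=0.67862 <1
  x=-0.590: |R|=0.67936 <1
  x=-1.769: |R|=1.65253 >1
  x=-1.587: |R|=1.36189 >1
  x=-1.490: |R|=1.22793 >1
So |R|<1 on (-1.2923, 0).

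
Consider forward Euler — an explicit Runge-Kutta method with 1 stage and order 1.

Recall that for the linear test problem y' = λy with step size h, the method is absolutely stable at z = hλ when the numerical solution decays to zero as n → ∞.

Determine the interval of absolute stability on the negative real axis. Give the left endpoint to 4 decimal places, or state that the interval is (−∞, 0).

With y'=λy (z=hλ):
  order 1, 1-stage ⇒ R(z)=1+z
  (e.g. R(-0.96)=0.04000, |R|=0.04000)

Boundary: |R(x)|=1, x<0.
x=-0.96: |R|=0.0400
|R(-0.99)|=0.0100 |R(-0.68)|=0.3200 |R(-0.62)|=0.3800
Bisect:
  x_lo=-2.7118 |R|=1.7118  x_hi=-0.2462 |R|=0.7538
  mid=-1.47901 |R|=0.47901 →hi
  mid=-2.09540 |R|=1.09540 →lo
  mid=-1.78720 |R|=0.78720 →hi
  mid=-1.94130 |R|=0.94130 →hi
  mid=-2.01835 |R|=1.01835 →lo
  mid=-1.97983 |R|=0.97983 →hi
  mid=-1.99909 |R|=0.99909 →hi
  mid=-2.00872 |R|=1.00872 →lo
  ...
  [-2.00014,-1.99999] ⇒ x*=-2.0000
Stable set (-2.0000, 0).

z∈(-2.0000,0).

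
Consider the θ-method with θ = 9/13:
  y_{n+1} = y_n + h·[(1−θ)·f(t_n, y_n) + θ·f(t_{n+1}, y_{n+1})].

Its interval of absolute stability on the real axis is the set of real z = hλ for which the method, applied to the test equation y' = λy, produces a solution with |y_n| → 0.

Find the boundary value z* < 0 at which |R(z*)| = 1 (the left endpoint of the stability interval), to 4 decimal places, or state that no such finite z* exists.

unbounded; (−∞, 0).

With y'=λy (z=hλ):
  y_{n+1} = y_n + z·[4/13·y_n + 9/13·y_{n+1}] ⇒ (1 − 9/13z)y_{n+1} = (1 + 4/13z)y_n
  Hence R(z) = (1 + 4/13z)/(1 − 9/13z).

Find x<0 with |R(x)|<1.
x=-1.02: |R|=0.4022
x=-2: |R|=0.1613
x=-10: |R|=0.2621
x=-100: |R|=0.4239
θ=9/13≥1/2 ⇒ |1+4/13x|<|1−9/13x| ∀x<0 ⇒ interval (−∞,0).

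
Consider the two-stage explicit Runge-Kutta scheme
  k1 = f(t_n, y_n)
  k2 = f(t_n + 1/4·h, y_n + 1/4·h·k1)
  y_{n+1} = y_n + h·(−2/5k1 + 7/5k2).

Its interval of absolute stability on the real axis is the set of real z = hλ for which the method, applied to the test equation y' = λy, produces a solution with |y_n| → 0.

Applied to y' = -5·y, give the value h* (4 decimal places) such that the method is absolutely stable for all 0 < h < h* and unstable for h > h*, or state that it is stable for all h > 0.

(-2.8571,0); λ=-5 ⇒ h* = (20/7)/5 = 0.5714.

With y'=λy (z=hλ):
  k1=λy_n ⇒ h·k1=z·y_n;  k2=λ(1+1/4z)y_n ⇒ h·k2=z(1+1/4z)y_n
  y_{n+1}/y_n = 1 − 2/5z + 7/5z(1+1/4z) = 1 + z + 7/20z²
  ⇒ R(z) = 1 + z + 7/20z².

Boundary: |R(x)|=1, x<0.
x=-1.43: |R|=0.2857
R=1: x+7/20x²=0 ⇒ x=−20/7=-2.8571; min R=1−1/(4·7/20)=0.2857>−1
Confirm numerically:
  x=-2.747: |R|=0.89410 <1
  x=-1.945: |R|=0.37906 <1
  x=-1.890: |R|=0.36023 <1
  x=-3.256: |R|=1.45454 >1
  x=-3.204: |R|=1.38897 >1
  x=-2.962: |R|=1.10871 >1
So |R|<1 on (-2.8571, 0).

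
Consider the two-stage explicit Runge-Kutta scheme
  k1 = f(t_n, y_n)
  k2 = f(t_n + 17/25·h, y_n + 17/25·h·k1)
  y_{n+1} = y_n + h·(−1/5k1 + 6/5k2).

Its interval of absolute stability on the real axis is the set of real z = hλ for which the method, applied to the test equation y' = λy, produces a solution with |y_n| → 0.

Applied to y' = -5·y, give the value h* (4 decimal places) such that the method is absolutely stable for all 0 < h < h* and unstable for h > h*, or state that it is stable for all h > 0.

(-1.2255,0); λ=-5 ⇒ h* = (125/102)/5 = 0.2451.

With y'=λy (z=hλ):
  k1=λy_n ⇒ h·k1=z·y_n;  k2=λ(1+17/25z)y_n ⇒ h·k2=z(1+17/25z)y_n
  y_{n+1}/y_n = 1 − 1/5z + 6/5z(1+17/25z) = 1 + z + 102/125z²
  so R(z) = 1 + z + 102/125z².

Need |R(x)|<1, x<0.
x=-1.48: |R|=1.3074
R=1: x+102/125x²=0 ⇒ x=−125/102=-1.2255; min R=1−1/(4·102/125)=0.6936>−1
Confirm numerically:
  x=-1.034: |R|=0.83843 <1
  x=-0.908: |R|=0.76476 <1
  x=-0.772: |R|=0.71432 <1
  x=-0.546: |R|=0.69726 <1
  x=-1.747: |R|=1.74344 >1
  x=-1.605: |R|=1.49704 >1
Interval (-1.2255, 0).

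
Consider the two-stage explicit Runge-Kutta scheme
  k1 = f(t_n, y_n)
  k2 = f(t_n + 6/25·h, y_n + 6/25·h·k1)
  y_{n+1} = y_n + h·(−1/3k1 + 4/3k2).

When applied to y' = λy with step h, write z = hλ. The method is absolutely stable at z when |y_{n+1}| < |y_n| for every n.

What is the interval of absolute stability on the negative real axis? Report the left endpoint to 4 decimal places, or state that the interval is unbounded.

On y'=λy, z=hλ:
  k1=λy_n ⇒ h·k1=z·y_n;  k2=λ(1+6/25z)y_n ⇒ h·k2=z(1+6/25z)y_n
  y_{n+1}/y_n = 1 − 1/3z + 4/3z(1+6/25z) = 1 + z + 8/25z²
  so R(z) = 1 + z + 8/25z².

Need |R(x)|<1, x<0.
x=-0.42: |R|=0.6364
R=1: x+8/25x²=0 ⇒ x=−25/8=-3.1250; min R=1−1/(4·8/25)=0.2188>−1
Confirm numerically:
  x=-2.766: |R|=0.68224 <1
  x=-1.728: |R|=0.22751 <1
  x=-1.370: |R|=0.23061 <1
  x=-3.629: |R|=1.58529 >1
  x=-3.267: |R|=1.14845 >1
  x=-3.165: |R|=1.04051 >1
So |R|<1 on (-3.1250, 0).

z∈(-3.1250,0).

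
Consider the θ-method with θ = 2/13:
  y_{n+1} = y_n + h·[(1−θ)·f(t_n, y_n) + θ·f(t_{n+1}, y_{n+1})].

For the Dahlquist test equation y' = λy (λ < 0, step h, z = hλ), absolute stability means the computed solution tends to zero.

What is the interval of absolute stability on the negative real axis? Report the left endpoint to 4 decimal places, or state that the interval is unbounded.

(-2.8889, 0).

Set f=λy, z=hλ:
  y_{n+1} = y_n + z·[11/13·y_n + 2/13·y_{n+1}] ⇒ (1 − 2/13z)y_{n+1} = (1 + 11/13z)y_n
  Hence R(z) = (1 + 11/13z)/(1 − 2/13z).

Boundary: |R(x)|=1, x<0.
x=-0.45: |R|=0.5791
R=−1: 1+11/13x = −1+2/13x ⇒ -9/13x=2 ⇒ x=2/(-9/13)=-2.8889
Confirm numerically:
  x=-2.199: |R|=0.64312 <1
  x=-1.970: |R|=0.51181 <1
  x=-1.873: |R|=0.45402 <1
  x=-3.477: |R|=1.26526 >1
  x=-3.205: |R|=1.14657 >1
  x=-2.928: |R|=1.01867 >1
Stable set (-2.8889, 0).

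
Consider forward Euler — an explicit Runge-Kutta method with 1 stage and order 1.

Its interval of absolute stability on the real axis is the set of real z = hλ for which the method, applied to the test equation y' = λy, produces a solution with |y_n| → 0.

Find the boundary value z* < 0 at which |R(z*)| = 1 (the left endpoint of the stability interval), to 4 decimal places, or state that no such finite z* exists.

Set f=λy, z=hλ:
  order 1, 1-stage ⇒ R(z)=1+z
  (e.g. R(-1.25)=-0.25000, |R|=0.25000)

Need |R(x)|<1, x<0.
x=-1.25: |R|=0.2500
|R(-2.01)|=1.0100 |R(-1.29)|=0.2900 |R(-0.7)|=0.3000
Bisect:
  x_lo=-2.3080 |R|=1.3080  x_hi=-0.3924 |R|=0.6076
  mid=-1.35021 |R|=0.35021 →hi
  mid=-1.82912 |R|=0.82912 →hi
  mid=-2.06858 |R|=1.06858 →lo
  mid=-1.94885 |R|=0.94885 →hi
  mid=-2.00871 |R|=1.00871 →lo
  mid=-1.97878 |R|=0.97878 →hi
  mid=-1.99375 |R|=0.99375 →hi
  ...
  [-2.00006,-1.99994] ⇒ x*=-2.0000
So |R|<1 on (-2.0000, 0).

z* = -2.0000.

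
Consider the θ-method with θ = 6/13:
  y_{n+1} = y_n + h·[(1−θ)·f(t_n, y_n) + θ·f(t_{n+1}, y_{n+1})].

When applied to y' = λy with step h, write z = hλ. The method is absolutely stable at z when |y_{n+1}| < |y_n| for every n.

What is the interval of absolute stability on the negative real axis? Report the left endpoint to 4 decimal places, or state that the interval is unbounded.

z∈(-26.0000,0).

On y'=λy, z=hλ:
  y_{n+1} = y_n + z·[7/13·y_n + 6/13·y_{n+1}] ⇒ (1 − 6/13z)y_{n+1} = (1 + 7/13z)y_n
  Hence R(z) = (1 + 7/13z)/(1 − 6/13z).

Need |R(x)|<1, x<0.
x=-1.24: |R|=0.2114
R=−1: 1+7/13x = −1+6/13x ⇒ -1/13x=2 ⇒ x=2/(-1/13)=-26.0000
Confirm numerically:
  x=-19.677: |R|=0.95176 <1
  x=-12.642: |R|=0.84966 <1
  x=-12.530: |R|=0.84724 <1
  x=-10.994: |R|=0.80996 <1
  x=-26.438: |R|=1.00255 >1
  x=-26.156: |R|=1.00092 >1
Interval (-26.0000, 0).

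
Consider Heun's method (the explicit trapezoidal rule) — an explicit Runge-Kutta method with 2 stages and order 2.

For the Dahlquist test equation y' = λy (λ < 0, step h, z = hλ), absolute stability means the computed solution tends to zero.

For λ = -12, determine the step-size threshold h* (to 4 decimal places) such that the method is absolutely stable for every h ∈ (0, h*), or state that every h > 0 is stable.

Set f=λy, z=hλ:
  order 2, 2-stage ⇒ R(z)=1+z+z^2/2
  (e.g. R(-0.91)=0.50405, |R|=0.50405)

Solve |R(x)|<1 on ℝ⁻.
x=-0.91: |R|=0.5041
|R(-2.01)|=1.0100 |R(-0.84)|=0.5128 |R(-0.6)|=0.5800
Bisect:
  x_lo=-2.7935 |R|=2.1083  x_hi=-0.3400 |R|=0.7178
  mid=-1.56675 |R|=0.66060 →hi
  mid=-2.18012 |R|=1.19635 →lo
  mid=-1.87344 |R|=0.88144 →hi
  mid=-2.02678 |R|=1.02714 →lo
  mid=-1.95011 |R|=0.95135 →hi
  mid=-1.98844 |R|=0.98851 →hi
  mid=-2.00761 |R|=1.00764 →lo
  ...
  [-2.00012,-1.99997] ⇒ x*=-2.0000
Interval (-2.0000, 0).

(-2.0000,0); λ=-12 ⇒ h* = 0.1667.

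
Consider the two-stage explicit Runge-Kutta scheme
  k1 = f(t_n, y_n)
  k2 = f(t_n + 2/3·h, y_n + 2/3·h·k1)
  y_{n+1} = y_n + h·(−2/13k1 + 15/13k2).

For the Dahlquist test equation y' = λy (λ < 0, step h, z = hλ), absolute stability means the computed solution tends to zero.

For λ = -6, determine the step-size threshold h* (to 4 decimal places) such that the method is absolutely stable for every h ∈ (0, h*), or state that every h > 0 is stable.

(-1.3000,0); λ=-6 ⇒ h* = (13/10)/6 = 0.2167.

On y'=λy, z=hλ:
  k1=λy_n ⇒ h·k1=z·y_n;  k2=λ(1+2/3z)y_n ⇒ h·k2=z(1+2/3z)y_n
  y_{n+1}/y_n = 1 − 2/13z + 15/13z(1+2/3z) = 1 + z + 10/13z²
  so R(z) = 1 + z + 10/13z².

Find x<0 with |R(x)|<1.
x=-1.38: |R|=1.0849
R=1: x+10/13x²=0 ⇒ x=−13/10=-1.3000; min R=1−1/(4·10/13)=0.6750>−1
Confirm numerically:
  x=-1.252: |R|=0.95377 <1
  x=-1.095: |R|=0.82733 <1
  x=-0.995: |R|=0.76656 <1
  x=-0.915: |R|=0.72902 <1
  x=-1.583: |R|=1.34461 >1
  x=-1.574: |R|=1.33175 >1
  x=-1.369: |R|=1.07266 >1
Interval (-1.3000, 0).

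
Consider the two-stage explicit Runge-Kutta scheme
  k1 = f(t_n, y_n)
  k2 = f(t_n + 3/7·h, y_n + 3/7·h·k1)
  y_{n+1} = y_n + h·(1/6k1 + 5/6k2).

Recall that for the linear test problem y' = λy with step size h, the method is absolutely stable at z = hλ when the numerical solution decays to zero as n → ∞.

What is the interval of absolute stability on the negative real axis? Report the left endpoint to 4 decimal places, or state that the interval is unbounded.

Test eqn y'=λy, z=hλ:
  k1=λy_n ⇒ h·k1=z·y_n;  k2=λ(1+3/7z)y_n ⇒ h·k2=z(1+3/7z)y_n
  y_{n+1}/y_n = 1 + 1/6z + 5/6z(1+3/7z) = 1 + z + 5/14z²
  so R(z) = 1 + z + 5/14z².

Boundary: |R(x)|=1, x<0.
x=-1.52: |R|=0.3051
R=1: x+5/14x²=0 ⇒ x=−14/5=-2.8000; min R=1−1/(4·5/14)=0.3000>−1
Confirm numerically:
  x=-2.454: |R|=0.69676 <1
  x=-1.926: |R|=0.39881 <1
  x=-1.859: |R|=0.37524 <1
  x=-3.311: |R|=1.60426 >1
  x=-3.175: |R|=1.42522 >1
  x=-2.827: |R|=1.02726 >1
So |R|<1 on (-2.8000, 0).

(-2.8000, 0).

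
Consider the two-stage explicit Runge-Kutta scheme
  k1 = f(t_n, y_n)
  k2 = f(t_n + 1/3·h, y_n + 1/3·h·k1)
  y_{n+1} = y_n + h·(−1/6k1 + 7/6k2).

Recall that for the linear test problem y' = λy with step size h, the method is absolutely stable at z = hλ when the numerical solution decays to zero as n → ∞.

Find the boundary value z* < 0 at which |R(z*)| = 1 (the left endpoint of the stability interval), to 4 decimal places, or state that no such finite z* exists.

Test eqn y'=λy, z=hλ:
  k1=λy_n ⇒ h·k1=z·y_n;  k2=λ(1+1/3z)y_n ⇒ h·k2=z(1+1/3z)y_n
  y_{n+1}/y_n = 1 − 1/6z + 7/6z(1+1/3z) = 1 + z + 7/18z²
  ⇒ R(z) = 1 + z + 7/18z².

Need |R(x)|<1, x<0.
x=-0.9: |R|=0.4150
R=1: x+7/18x²=0 ⇒ x=−18/7=-2.5714; min R=1−1/(4·7/18)=0.3571>−1
Confirm numerically:
  x=-2.462: |R|=0.89523 <1
  x=-1.558: |R|=0.38597 <1
  x=-1.457: |R|=0.36855 <1
  x=-1.073: |R|=0.37474 <1
  x=-3.065: |R|=1.58831 >1
  x=-2.711: |R|=1.14715 >1
  x=-2.652: |R|=1.08310 >1
So |R|<1 on (-2.5714, 0).

z* = -2.5714.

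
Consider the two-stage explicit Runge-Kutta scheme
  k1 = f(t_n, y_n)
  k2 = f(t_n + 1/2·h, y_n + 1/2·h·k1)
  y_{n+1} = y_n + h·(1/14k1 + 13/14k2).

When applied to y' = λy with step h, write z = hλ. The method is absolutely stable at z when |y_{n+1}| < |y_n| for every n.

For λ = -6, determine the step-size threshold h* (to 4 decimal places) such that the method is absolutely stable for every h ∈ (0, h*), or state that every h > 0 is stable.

(-2.1538,0); λ=-6 ⇒ h* = (28/13)/6 = 0.3590.

Set f=λy, z=hλ:
  k1=λy_n ⇒ h·k1=z·y_n;  k2=λ(1+1/2z)y_n ⇒ h·k2=z(1+1/2z)y_n
  y_{n+1}/y_n = 1 + 1/14z + 13/14z(1+1/2z) = 1 + z + 13/28z²
  R(z) = 1 + z + 13/28z².

Boundary: |R(x)|=1, x<0.
x=-1.21: |R|=0.4698
R=1: x+13/28x²=0 ⇒ x=−28/13=-2.1538; min R=1−1/(4·13/28)=0.4615>−1
Confirm numerically:
  x=-1.636: |R|=0.60666 <1
  x=-1.294: |R|=0.48342 <1
  x=-1.024: |R|=0.46284 <1
  x=-0.882: |R|=0.47918 <1
  x=-2.548: |R|=1.46628 >1
  x=-2.369: |R|=1.23665 >1
Interval (-2.1538, 0).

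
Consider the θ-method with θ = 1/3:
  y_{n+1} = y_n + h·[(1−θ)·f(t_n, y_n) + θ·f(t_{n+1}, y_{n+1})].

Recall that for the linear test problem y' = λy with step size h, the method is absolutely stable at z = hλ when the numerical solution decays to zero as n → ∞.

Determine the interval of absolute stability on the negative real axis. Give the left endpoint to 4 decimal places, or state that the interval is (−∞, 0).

Set f=λy, z=hλ:
  y_{n+1} = y_n + z·[2/3·y_n + 1/3·y_{n+1}] ⇒ (1 − 1/3z)y_{n+1} = (1 + 2/3z)y_n
  ⇒ R(z) = (1 + 2/3z)/(1 − 1/3z).

Find x<0 with |R(x)|<1.
x=-1.7: |R|=0.0851
R=−1: 1+2/3x = −1+1/3x ⇒ -1/3x=2 ⇒ x=2/(-1/3)=-6.0000
Confirm numerically:
  x=-5.905: |R|=0.98933 <1
  x=-5.450: |R|=0.93491 <1
  x=-3.460: |R|=0.60681 <1
  x=-2.455: |R|=0.35014 <1
  x=-6.341: |R|=1.03651 >1
  x=-6.110: |R|=1.01207 >1
So |R|<1 on (-6.0000, 0).

(-6.0000, 0).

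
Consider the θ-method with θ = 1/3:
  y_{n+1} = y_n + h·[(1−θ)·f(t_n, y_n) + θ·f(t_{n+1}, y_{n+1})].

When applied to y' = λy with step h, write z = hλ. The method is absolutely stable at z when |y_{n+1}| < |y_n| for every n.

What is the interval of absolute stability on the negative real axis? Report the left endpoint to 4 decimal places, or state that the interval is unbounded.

z∈(-6.0000,0).

Test eqn y'=λy, z=hλ:
  y_{n+1} = y_n + z·[2/3·y_n + 1/3·y_{n+1}] ⇒ (1 − 1/3z)y_{n+1} = (1 + 2/3z)y_n
  R(z) = (1 + 2/3z)/(1 − 1/3z).

Boundary: |R(x)|=1, x<0.
x=-1.52: |R|=0.0088
R=−1: 1+2/3x = −1+1/3x ⇒ -1/3x=2 ⇒ x=2/(-1/3)=-6.0000
Confirm numerically:
  x=-3.637: |R|=0.64397 <1
  x=-2.852: |R|=0.46206 <1
  x=-2.759: |R|=0.43723 <1
  x=-2.720: |R|=0.42657 <1
  x=-6.522: |R|=1.05482 >1
  x=-6.497: |R|=1.05233 >1
So |R|<1 on (-6.0000, 0).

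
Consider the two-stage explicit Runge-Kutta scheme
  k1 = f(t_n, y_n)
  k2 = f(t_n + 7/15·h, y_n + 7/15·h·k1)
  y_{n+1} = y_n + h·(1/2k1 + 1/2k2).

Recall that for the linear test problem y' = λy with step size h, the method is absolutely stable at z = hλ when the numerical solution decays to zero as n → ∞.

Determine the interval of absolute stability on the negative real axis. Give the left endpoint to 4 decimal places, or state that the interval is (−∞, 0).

Test eqn y'=λy, z=hλ:
  k1=λy_n ⇒ h·k1=z·y_n;  k2=λ(1+7/15z)y_n ⇒ h·k2=z(1+7/15z)y_n
  y_{n+1}/y_n = 1 + 1/2z + 1/2z(1+7/15z) = 1 + z + 7/30z²
  ⇒ R(z) = 1 + z + 7/30z².

Boundary: |R(x)|=1, x<0.
x=-0.94: |R|=0.2662
R=1: x+7/30x²=0 ⇒ x=−30/7=-4.2857; min R=1−1/(4·7/30)=-0.0714>−1
Confirm numerically:
  x=-3.990: |R|=0.72469 <1
  x=-3.974: |R|=0.71096 <1
  x=-3.154: |R|=0.16713 <1
  x=-2.493: |R|=0.04282 <1
  x=-4.840: |R|=1.62597 >1
  x=-4.711: |R|=1.46749 >1
  x=-4.579: |R|=1.31336 >1
Interval (-4.2857, 0).

(-4.2857, 0).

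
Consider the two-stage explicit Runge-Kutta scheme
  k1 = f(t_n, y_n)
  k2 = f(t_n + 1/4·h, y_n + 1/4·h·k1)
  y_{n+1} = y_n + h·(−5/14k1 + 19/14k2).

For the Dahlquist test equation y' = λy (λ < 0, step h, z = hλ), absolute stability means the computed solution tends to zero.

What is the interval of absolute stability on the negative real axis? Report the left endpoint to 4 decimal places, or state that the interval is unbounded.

(-2.9474, 0).

With y'=λy (z=hλ):
  k1=λy_n ⇒ h·k1=z·y_n;  k2=λ(1+1/4z)y_n ⇒ h·k2=z(1+1/4z)y_n
  y_{n+1}/y_n = 1 − 5/14z + 19/14z(1+1/4z) = 1 + z + 19/56z²
  Hence R(z) = 1 + z + 19/56z².

Solve |R(x)|<1 on ℝ⁻.
x=-0.7: |R|=0.4663
R=1: x+19/56x²=0 ⇒ x=−56/19=-2.9474; min R=1−1/(4·19/56)=0.2632>−1
Confirm numerically:
  x=-2.328: |R|=0.51079 <1
  x=-2.194: |R|=0.43920 <1
  x=-1.614: |R|=0.26984 <1
  x=-3.342: |R|=1.44747 >1
  x=-3.321: |R|=1.42100 >1
Stable set (-2.9474, 0).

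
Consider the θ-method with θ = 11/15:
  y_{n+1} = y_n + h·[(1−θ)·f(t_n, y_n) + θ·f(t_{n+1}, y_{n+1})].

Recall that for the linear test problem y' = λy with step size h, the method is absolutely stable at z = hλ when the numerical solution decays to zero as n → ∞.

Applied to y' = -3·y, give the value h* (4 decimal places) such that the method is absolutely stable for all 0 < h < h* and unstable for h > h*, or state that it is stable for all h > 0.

On y'=λy, z=hλ:
  y_{n+1} = y_n + z·[4/15·y_n + 11/15·y_{n+1}] ⇒ (1 − 11/15z)y_{n+1} = (1 + 4/15z)y_n
  so R(z) = (1 + 4/15z)/(1 − 11/15z).

Need |R(x)|<1, x<0.
x=-1.77: |R|=0.2298
x=-2: |R|=0.1892
x=-10: |R|=0.2000
x=-100: |R|=0.3453
θ=11/15≥1/2 ⇒ |1+4/15x|<|1−11/15x| ∀x<0 ⇒ interval (−∞,0).

interval (−∞, 0). Any h>0 works for λ=-3.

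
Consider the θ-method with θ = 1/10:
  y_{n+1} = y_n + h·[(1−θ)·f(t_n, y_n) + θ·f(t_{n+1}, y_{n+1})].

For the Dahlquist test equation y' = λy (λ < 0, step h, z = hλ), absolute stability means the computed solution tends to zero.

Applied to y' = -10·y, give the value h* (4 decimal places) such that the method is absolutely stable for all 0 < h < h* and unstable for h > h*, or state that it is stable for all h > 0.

(-2.5000,0); λ=-10 ⇒ h* = (5/2)/10 = 0.2500.

Set f=λy, z=hλ:
  y_{n+1} = y_n + z·[9/10·y_n + 1/10·y_{n+1}] ⇒ (1 − 1/10z)y_{n+1} = (1 + 9/10z)y_n
  R(z) = (1 + 9/10z)/(1 − 1/10z).

Boundary: |R(x)|=1, x<0.
x=-1.47: |R|=0.2816
R=−1: 1+9/10x = −1+1/10x ⇒ -4/5x=2 ⇒ x=2/(-4/5)=-2.5000
Confirm numerically:
  x=-2.206: |R|=0.80731 <1
  x=-2.189: |R|=0.79588 <1
  x=-1.934: |R|=0.62058 <1
  x=-1.527: |R|=0.32472 <1
  x=-2.993: |R|=1.30355 >1
  x=-2.901: |R|=1.24866 >1
So |R|<1 on (-2.5000, 0).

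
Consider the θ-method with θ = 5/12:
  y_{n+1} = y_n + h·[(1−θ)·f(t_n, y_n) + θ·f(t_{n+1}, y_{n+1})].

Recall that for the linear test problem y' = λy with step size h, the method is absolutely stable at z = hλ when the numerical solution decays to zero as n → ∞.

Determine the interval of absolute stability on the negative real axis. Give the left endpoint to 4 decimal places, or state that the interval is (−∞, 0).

(-12.0000, 0).

With y'=λy (z=hλ):
  y_{n+1} = y_n + z·[7/12·y_n + 5/12·y_{n+1}] ⇒ (1 − 5/12z)y_{n+1} = (1 + 7/12z)y_n
  R(z) = (1 + 7/12z)/(1 − 5/12z).

Boundary: |R(x)|=1, x<0.
x=-0.34: |R|=0.7022
R=−1: 1+7/12x = −1+5/12x ⇒ -1/6x=2 ⇒ x=2/(-1/6)=-12.0000
Confirm numerically:
  x=-9.320: |R|=0.90853 <1
  x=-9.319: |R|=0.90849 <1
  x=-7.788: |R|=0.83463 <1
  x=-5.027: |R|=0.62445 <1
  x=-12.552: |R|=1.01477 >1
  x=-12.396: |R|=1.01071 >1
  x=-12.157: |R|=1.00431 >1
Stable set (-12.0000, 0).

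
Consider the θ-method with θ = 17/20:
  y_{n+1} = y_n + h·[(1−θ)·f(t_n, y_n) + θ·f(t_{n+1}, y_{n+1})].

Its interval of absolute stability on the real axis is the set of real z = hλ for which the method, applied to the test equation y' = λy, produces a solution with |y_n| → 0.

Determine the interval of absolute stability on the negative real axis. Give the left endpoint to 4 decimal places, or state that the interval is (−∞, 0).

interval (−∞, 0).

On y'=λy, z=hλ:
  y_{n+1} = y_n + z·[3/20·y_n + 17/20·y_{n+1}] ⇒ (1 − 17/20z)y_{n+1} = (1 + 3/20z)y_n
  R(z) = (1 + 3/20z)/(1 − 17/20z).

Solve |R(x)|<1 on ℝ⁻.
x=-1.05: |R|=0.4452
x=-2: |R|=0.2593
x=-10: |R|=0.0526
x=-100: |R|=0.1628
θ=17/20≥1/2 ⇒ |1+3/20x|<|1−17/20x| ∀x<0 ⇒ interval (−∞,0).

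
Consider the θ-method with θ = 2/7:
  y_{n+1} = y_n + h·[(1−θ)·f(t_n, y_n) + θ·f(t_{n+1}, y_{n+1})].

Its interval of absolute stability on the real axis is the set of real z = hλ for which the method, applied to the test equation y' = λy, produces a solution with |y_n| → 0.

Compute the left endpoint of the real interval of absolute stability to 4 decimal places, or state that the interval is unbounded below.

On y'=λy, z=hλ:
  y_{n+1} = y_n + z·[5/7·y_n + 2/7·y_{n+1}] ⇒ (1 − 2/7z)y_{n+1} = (1 + 5/7z)y_n
  ⇒ R(z) = (1 + 5/7z)/(1 − 2/7z).

Find x<0 with |R(x)|<1.
x=-0.64: |R|=0.4589
R=−1: 1+5/7x = −1+2/7x ⇒ -3/7x=2 ⇒ x=2/(-3/7)=-4.6667
Confirm numerically:
  x=-3.284: |R|=0.69428 <1
  x=-3.279: |R|=0.69295 <1
  x=-2.010: |R|=0.27677 <1
  x=-5.085: |R|=1.07309 >1
  x=-4.749: |R|=1.01497 >1
  x=-4.744: |R|=1.01407 >1
Interval (-4.6667, 0).

z* = -4.6667.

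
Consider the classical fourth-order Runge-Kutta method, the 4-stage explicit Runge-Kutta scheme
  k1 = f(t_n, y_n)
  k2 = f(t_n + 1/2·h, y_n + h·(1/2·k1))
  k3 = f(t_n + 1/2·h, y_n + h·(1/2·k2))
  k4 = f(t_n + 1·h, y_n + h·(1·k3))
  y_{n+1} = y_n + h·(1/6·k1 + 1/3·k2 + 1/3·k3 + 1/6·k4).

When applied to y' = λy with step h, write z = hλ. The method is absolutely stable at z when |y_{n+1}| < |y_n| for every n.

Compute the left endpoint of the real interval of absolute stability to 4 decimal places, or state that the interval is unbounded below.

With y'=λy (z=hλ):
  order 4, 4-stage ⇒ R(z)=1+z+z^2/2+z^3/6+z^4/24
  (e.g. R(-1.11)=0.34136, |R|=0.34136)

Find x<0 with |R(x)|<1.
x=-1.11: |R|=0.3414
|R(-1.76)|=0.2800 |R(-1.65)|=0.2714 |R(-1.09)|=0.3470
Bisect:
  x_lo=-3.5181 |R|=2.7961  x_hi=-0.1975 |R|=0.8208
  mid=-1.85780 |R|=0.29558 →hi
  mid=-2.68796 |R|=0.86289 →hi
  mid=-3.10304 |R|=1.59471 →lo
  mid=-2.89550 |R|=1.17927 →lo
  mid=-2.79173 |R|=1.00974 →lo
  mid=-2.73984 |R|=0.93361 →hi
  mid=-2.76578 |R|=0.97098 →hi
  mid=-2.77876 |R|=0.99019 →hi
  mid=-2.78524 |R|=0.99992 →hi
  mid=-2.78848 |R|=1.00482 →lo
  ...
  [-2.78544,-2.78524] ⇒ x*=-2.7853
Stable set (-2.7853, 0).

z* = -2.7853.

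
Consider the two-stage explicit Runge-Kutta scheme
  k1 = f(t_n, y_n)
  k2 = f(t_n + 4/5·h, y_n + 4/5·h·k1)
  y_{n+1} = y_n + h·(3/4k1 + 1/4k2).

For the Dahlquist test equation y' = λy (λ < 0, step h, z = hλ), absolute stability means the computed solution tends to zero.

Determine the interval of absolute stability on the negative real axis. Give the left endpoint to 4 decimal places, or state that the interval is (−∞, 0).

Test eqn y'=λy, z=hλ:
  k1=λy_n ⇒ h·k1=z·y_n;  k2=λ(1+4/5z)y_n ⇒ h·k2=z(1+4/5z)y_n
  y_{n+1}/y_n = 1 + 3/4z + 1/4z(1+4/5z) = 1 + z + 1/5z²
  Hence R(z) = 1 + z + 1/5z².

Find x<0 with |R(x)|<1.
x=-0.64: |R|=0.4419
R=1: x+1/5x²=0 ⇒ x=−5=-5.0000; min R=1−1/(4·1/5)=-0.2500>−1
Confirm numerically:
  x=-4.345: |R|=0.43080 <1
  x=-4.171: |R|=0.30845 <1
  x=-2.742: |R|=0.23829 <1
  x=-2.294: |R|=0.24151 <1
  x=-5.409: |R|=1.44246 >1
  x=-5.271: |R|=1.28569 >1
Interval (-5.0000, 0).

(-5.0000, 0).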